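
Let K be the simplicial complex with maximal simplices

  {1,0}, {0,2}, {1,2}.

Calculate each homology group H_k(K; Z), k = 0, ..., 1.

Order the vertices as 0 < 1 < 2. Listing each simplex with vertices in this order, K has dimension 1 with simplices:

  0-simplices (3): [0], [1], [2]
  1-simplices (3): [0,1], [0,2], [1,2]

giving chain groups C_0 ≅ Z^3, C_1 ≅ Z^3.

The boundary map ∂_1: C_1 → C_0 is given by ∂[p,q] = [q] − [p].
As a 3×3 matrix over Z this has rank 2, with invariant factors (1,1).

Now H_k = ker ∂_k / im ∂_{k+1}, so:

  H_0: rank C_0 − rank ∂_1 = 3 − 2 = 1, and the invariant factors of ∂_1 are all 1, so H_0 = Z.
  H_1: rank ker ∂_1 − rank ∂_2 = (3 − 2) − 0 = 1, and there is no ∂_2, so H_1 = Z.

As a check, the Euler characteristic is 3 − 3 = 0, which agrees with 1 − 1 = 0.
(K is a triangulation of the circle S^1.)

H_0 = Z,  H_1 = Z.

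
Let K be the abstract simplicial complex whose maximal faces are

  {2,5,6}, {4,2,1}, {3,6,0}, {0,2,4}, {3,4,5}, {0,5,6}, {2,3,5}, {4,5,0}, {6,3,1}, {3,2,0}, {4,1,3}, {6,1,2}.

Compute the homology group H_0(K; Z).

Fix the vertex order 0 < 1 < 2 < 3 < 4 < 5 < 6 and write every simplex with vertices in increasing order. Then dim K = 2 and the simplices of K are:

  0-simplices (7): [0], [1], [2], [3], [4], [5], [6]
  1-simplices (18): [0,2], [0,3], [0,4], [0,5], [0,6], [1,2], [1,3], [1,4], [1,6], [2,3], [2,4], [2,5], [2,6], [3,4], [3,5], [3,6], [4,5], [5,6]
  2-simplices (12): [0,2,3], [0,2,4], [0,3,6], [0,4,5], [0,5,6], [1,2,4], [1,2,6], [1,3,4], [1,3,6], [2,3,5], [2,5,6], [3,4,5]

so the chain groups are C_0 ≅ Z^7, C_1 ≅ Z^18, C_2 ≅ Z^12.

∂_1: C_1 → C_0 maps an edge to its endpoints' difference, ∂[p,q] = q − p. For instance
  ∂[2,5] = [5] − [2].
As a 7×18 matrix over Z this has rank 6, with invariant factors (1,1,1,1,1,1).

Boundary ∂_2: C_2 → C_1 sends each 2-simplex [p,q,r] to [q,r] − [p,r] + [p,q]. For instance
  ∂[1,3,4] = [3,4] − [1,4] + [1,3],
  ∂[2,3,5] = [3,5] − [2,5] + [2,3].
This gives a 18×12 integer matrix of rank 12; reducing to Smith normal form yields diagonal entries (1,1,1,1,1,1,1,1,1,1,1,2).

From H_k ≅ ker(∂_k) / im(∂_{k+1}) we obtain:

  H_0: rank C_0 − rank ∂_1 = 7 − 6 = 1, and the invariant factors of ∂_1 are all 1, so H_0 = Z.

H_0 ≅ Z.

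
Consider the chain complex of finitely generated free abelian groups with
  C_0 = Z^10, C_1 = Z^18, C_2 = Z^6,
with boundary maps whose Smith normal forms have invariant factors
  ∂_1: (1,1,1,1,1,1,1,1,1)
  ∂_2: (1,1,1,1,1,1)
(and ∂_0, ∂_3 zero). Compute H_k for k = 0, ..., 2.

H_0 = Z,  H_1 = Z^3,  H_2 = 0.

H_0: b_0 = 10 − 0 − 9 = 1; torsion from ∂_1 factors > 1: none. So H_0 = Z.
H_1: b_1 = 18 − 9 − 6 = 3; torsion from ∂_2 factors > 1: none. So H_1 = Z^3.
H_2: b_2 = 6 − 6 − 0 = 0; torsion from ∂_3 factors > 1: none. So H_2 = 0.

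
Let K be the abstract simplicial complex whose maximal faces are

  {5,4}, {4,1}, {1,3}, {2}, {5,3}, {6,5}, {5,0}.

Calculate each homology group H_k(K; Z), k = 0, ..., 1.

H_0 ≅ Z^2,  H_1 ≅ Z.

Fix the vertex order 0 < 1 < 2 < 3 < 4 < 5 < 6 and write every simplex with vertices in increasing order. Then dim K = 1 and the simplices of K are:

  0-simplices (7): [0], [1], [2], [3], [4], [5], [6]
  1-simplices (6): [0,5], [1,3], [1,4], [3,5], [4,5], [5,6]

giving chain groups C_0 ≅ Z^7, C_1 ≅ Z^6.

Boundary ∂_1: C_1 → C_0 sends each edge [p,q] (with p < q) to q − p.
This gives a 7×6 integer matrix of rank 5; reducing to Smith normal form yields diagonal entries (1,1,1,1,1).

Computing H_k = (kernel of ∂_k) / (image of ∂_{k+1}):

  H_0: rank C_0 − rank ∂_1 = 7 − 5 = 2, and the invariant factors of ∂_1 are all 1, so H_0 = Z^2.
  H_1: rank ker ∂_1 − rank ∂_2 = (6 − 5) − 0 = 1, and there is no ∂_2, so H_1 = Z.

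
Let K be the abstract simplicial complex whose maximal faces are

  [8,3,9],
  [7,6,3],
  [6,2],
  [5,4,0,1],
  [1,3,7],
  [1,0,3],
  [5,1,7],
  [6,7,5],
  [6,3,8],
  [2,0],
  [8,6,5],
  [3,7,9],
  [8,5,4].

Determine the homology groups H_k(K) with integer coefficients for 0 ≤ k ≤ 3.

Order the vertices as 0 < 1 < 2 < 3 < 4 < 5 < 6 < 7 < 8 < 9. Listing each simplex with vertices in this order, K has dimension 3 with simplices:

  0-simplices (10): [0], [1], [2], [3], [4], [5], [6], [7], [8], [9]
  1-simplices (23): [0,1], [0,2], [0,3], [0,4], [0,5], [1,3], [1,4], [1,5], [1,7], [2,6], [3,6], [3,7], [3,8], [3,9], [4,5], [4,8], [5,6], [5,7], [5,8], [6,7], [6,8], [7,9], [8,9]
  2-simplices (14): [0,1,3], [0,1,4], [0,1,5], [0,4,5], [1,3,7], [1,4,5], [1,5,7], [3,6,7], [3,6,8], [3,7,9], [3,8,9], [4,5,8], [5,6,7], [5,6,8]
  3-simplices (1): [0,1,4,5]

so the chain groups are C_0 ≅ Z^10, C_1 ≅ Z^23, C_2 ≅ Z^14, C_3 ≅ Z^1.

∂_1: C_1 → C_0 is given by ∂[p,q] = [q] − [p]. For instance
  ∂[0,4] = [4] − [0].
This gives a 10×23 integer matrix of rank 9; reducing to Smith normal form yields diagonal entries (1,1,1,1,1,1,1,1,1).

The boundary map ∂_2: C_2 → C_1 sends each 2-simplex [p,q,r] to [q,r] − [p,r] + [p,q]. For instance
  ∂[3,8,9] = [8,9] − [3,9] + [3,8],
  ∂[4,5,8] = [5,8] − [4,8] + [4,5].
The resulting 23×14 matrix has rank 13, and its Smith normal form has invariant factors (1,1,1,1,1,1,1,1,1,1,1,1,1).

∂_3: C_3 → C_2 sends each 3-simplex σ to the alternating sum Σ_i (−1)^i (σ with its i-th vertex removed). For instance
  ∂[0,1,4,5] = [1,4,5] − [0,4,5] + [0,1,5] − [0,1,4].
This gives a 14×1 integer matrix of rank 1; reducing to Smith normal form yields diagonal entries (1).

Reading off H_k = ker ∂_k / im ∂_{k+1}:

  H_0: rank C_0 − rank ∂_1 = 10 − 9 = 1, and the invariant factors of ∂_1 are all 1, so H_0 ≅ Z.
  H_1: rank ker ∂_1 − rank ∂_2 = (23 − 9) − 13 = 1, and the invariant factors of ∂_2 are all 1, so H_1 ≅ Z.
  H_2: rank ker ∂_2 − rank ∂_3 = (14 − 13) − 1 = 0, and the invariant factors of ∂_3 are all 1, so H_2 ≅ 0.
  H_3: rank ker ∂_3 − rank ∂_4 = (1 − 1) − 0 = 0, and there is no ∂_4, so H_3 ≅ 0.

H_0 = Z,  H_1 = Z,  H_2 = 0,  H_3 = 0.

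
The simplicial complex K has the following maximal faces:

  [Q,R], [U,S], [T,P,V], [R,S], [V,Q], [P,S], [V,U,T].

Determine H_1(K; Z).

Fix the vertex order P < Q < R < S < T < U < V and write every simplex with vertices in increasing order. Then dim K = 2 and the simplices of K are:

  0-simplices (7): P, Q, R, S, T, U, V
  1-simplices (10): PS, PT, PV, QR, QV, RS, SU, TU, TV, UV
  2-simplices (2): PTV, TUV

giving chain groups C_0 ≅ Z^7, C_1 ≅ Z^10, C_2 ≅ Z^2.

∂_1: C_1 → C_0 maps an edge to its endpoints' difference, ∂[p,q] = q − p. For instance
  ∂PV = V − P.
This gives a 7×10 integer matrix of rank 6; reducing to Smith normal form yields diagonal entries (1,1,1,1,1,1).

The boundary map ∂_2: C_2 → C_1 acts by ∂[p,q,r] = [q,r] − [p,r] + [p,q]. For instance
  ∂PTV = TV − PV + PT,
  ∂TUV = UV − TV + TU.
As a 10×2 matrix over Z this has rank 2, with invariant factors (1,1).

Now H_k = ker ∂_k / im ∂_{k+1}, so:

  H_1: rank ker ∂_1 − rank ∂_2 = (10 − 6) − 2 = 2, and the invariant factors of ∂_2 are all 1, so H_1 = Z^2.

H_1 = Z^2.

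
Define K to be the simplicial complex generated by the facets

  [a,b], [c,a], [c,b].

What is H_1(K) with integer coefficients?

H_1 ≅ Z.

Take the total order a < b < c on the vertex set. Then K (dimension 1) consists of the simplices:

  0-simplices (3): a, b, c
  1-simplices (3): ab, ac, bc

so the chain groups are C_0 ≅ Z^3, C_1 ≅ Z^3.

Boundary ∂_1: C_1 → C_0 is given by ∂[p,q] = [q] − [p]. For instance
  ∂ab = b − a.
The resulting 3×3 matrix has rank 2, and its Smith normal form has invariant factors (1,1).

Computing H_k = (kernel of ∂_k) / (image of ∂_{k+1}):

  H_1: rank ker ∂_1 − rank ∂_2 = (3 − 2) − 0 = 1, and there is no ∂_2, so H_1 = Z.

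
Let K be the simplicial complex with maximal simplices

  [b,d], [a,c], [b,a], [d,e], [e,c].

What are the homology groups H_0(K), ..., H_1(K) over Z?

H_0 = Z,  H_1 = Z.

K has 5 vertices, 5 edges.
rank ∂_0 = 0, rank ∂_1 = 4 ⇒ b_0 = 5 − 0 − 4 = 1; all invariant factors of ∂_1 are 1 so no torsion. So H_0 = Z.
rank ∂_1 = 4, rank ∂_2 = 0 ⇒ b_1 = 5 − 4 − 0 = 1. So H_1 = Z.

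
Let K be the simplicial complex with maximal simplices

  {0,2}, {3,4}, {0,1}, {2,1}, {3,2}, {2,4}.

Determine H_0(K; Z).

H_0 = Z.

K has 5 vertices, 6 edges.
rank ∂_0 = 0, rank ∂_1 = 4 ⇒ b_0 = 5 − 0 − 4 = 1; all invariant factors of ∂_1 are 1 so no torsion. So H_0 = Z.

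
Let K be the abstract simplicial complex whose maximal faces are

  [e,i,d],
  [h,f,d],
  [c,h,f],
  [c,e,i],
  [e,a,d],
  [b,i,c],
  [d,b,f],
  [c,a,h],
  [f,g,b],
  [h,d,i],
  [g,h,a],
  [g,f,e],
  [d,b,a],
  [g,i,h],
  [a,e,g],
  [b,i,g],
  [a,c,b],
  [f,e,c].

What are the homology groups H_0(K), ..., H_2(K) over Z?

H_0 = Z,  H_1 = Z^2,  H_2 = Z.

Take the total order a < b < c < d < e < f < g < h < i on the vertex set. Then K (dimension 2) consists of the simplices:

  0-simplices (9): a, b, c, d, e, f, g, h, i
  1-simplices (27): ab, ac, ad, ae, ag, ah, bc, bd, bf, bg, bi, ce, cf, ch, ci, de, df, dh, di, ef, eg, ei, fg, fh, gh, gi, hi
  2-simplices (18): abc, abd, ach, ade, aeg, agh, bci, bdf, bfg, bgi, cef, cei, cfh, dei, dfh, dhi, efg, ghi

Hence C_0 ≅ Z^9, C_1 ≅ Z^27, C_2 ≅ Z^18.

The boundary map ∂_1: C_1 → C_0 maps an edge to its endpoints' difference, ∂[p,q] = q − p. For instance
  ∂ci = i − c.
This gives a 9×27 integer matrix of rank 8; reducing to Smith normal form yields diagonal entries (1,1,1,1,1,1,1,1).

∂_2: C_2 → C_1 sends each 2-simplex [p,q,r] to [q,r] − [p,r] + [p,q]. For instance
  ∂ghi = hi − gi + gh,
  ∂cei = ei − ci + ce.
The 27×18 boundary matrix has rank 17 and Smith normal form diag(1,1,1,1,1,1,1,1,1,1,1,1,1,1,1,1,1).

Reading off H_k = ker ∂_k / im ∂_{k+1}:

  H_0: rank C_0 − rank ∂_1 = 9 − 8 = 1, and the invariant factors of ∂_1 are all 1, so H_0 ≅ Z.
  H_1: rank ker ∂_1 − rank ∂_2 = (27 − 8) − 17 = 2, and the invariant factors of ∂_2 are all 1, so H_1 ≅ Z^2.
  H_2: rank ker ∂_2 − rank ∂_3 = (18 − 17) − 0 = 1, and there is no ∂_3, so H_2 ≅ Z.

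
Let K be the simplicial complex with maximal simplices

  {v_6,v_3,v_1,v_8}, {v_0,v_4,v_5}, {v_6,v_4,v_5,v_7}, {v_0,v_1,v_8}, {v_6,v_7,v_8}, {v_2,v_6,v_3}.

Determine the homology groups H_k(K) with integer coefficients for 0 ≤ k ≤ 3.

K has 9 vertices, 19 edges, 12 triangles, 2 3-simplices.
rank ∂_0 = 0, rank ∂_1 = 8 ⇒ b_0 = 9 − 0 − 8 = 1; all invariant factors of ∂_1 are 1 so no torsion. So H_0 ≅ Z.
rank ∂_1 = 8, rank ∂_2 = 10 ⇒ b_1 = 19 − 8 − 10 = 1; all invariant factors of ∂_2 are 1 so no torsion. So H_1 ≅ Z.
rank ∂_2 = 10, rank ∂_3 = 2 ⇒ b_2 = 12 − 10 − 2 = 0; all invariant factors of ∂_3 are 1 so no torsion. So H_2 ≅ 0.
rank ∂_3 = 2, rank ∂_4 = 0 ⇒ b_3 = 2 − 2 − 0 = 0. So H_3 ≅ 0.

H_0 = Z,  H_1 = Z,  H_2 = 0,  H_3 = 0.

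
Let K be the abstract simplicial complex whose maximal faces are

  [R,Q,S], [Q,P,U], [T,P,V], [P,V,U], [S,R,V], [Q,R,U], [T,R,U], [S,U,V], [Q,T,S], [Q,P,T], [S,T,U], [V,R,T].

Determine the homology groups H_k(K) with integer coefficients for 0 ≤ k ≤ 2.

H_0 = Z,  H_1 = Z/2,  H_2 = 0.

K has 7 vertices, 18 edges, 12 triangles.
rank ∂_0 = 0, rank ∂_1 = 6 ⇒ b_0 = 7 − 0 − 6 = 1; all invariant factors of ∂_1 are 1 so no torsion. So H_0 = Z.
rank ∂_1 = 6, rank ∂_2 = 12 ⇒ b_1 = 18 − 6 − 12 = 0; ∂_2 has invariant factor(s) [2] giving torsion. So H_1 = Z/2.
rank ∂_2 = 12, rank ∂_3 = 0 ⇒ b_2 = 12 − 12 − 0 = 0. So H_2 = 0.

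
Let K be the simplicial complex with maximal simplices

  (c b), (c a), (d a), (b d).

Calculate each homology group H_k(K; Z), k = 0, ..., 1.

Order the vertices as a < b < c < d. Listing each simplex with vertices in this order, K has dimension 1 with simplices:

  0-simplices (4): a, b, c, d
  1-simplices (4): ac, ad, bc, bd

Hence C_0 ≅ Z^4, C_1 ≅ Z^4.

∂_1: C_1 → C_0 sends each edge [p,q] (with p < q) to q − p. For instance
  ∂bd = d − b.
The 4×4 boundary matrix has rank 3 and Smith normal form diag(1,1,1).

Computing H_k = (kernel of ∂_k) / (image of ∂_{k+1}):

  H_0: rank C_0 − rank ∂_1 = 4 − 3 = 1, and the invariant factors of ∂_1 are all 1, so H_0 = Z.
  H_1: rank ker ∂_1 − rank ∂_2 = (4 − 3) − 0 = 1, and there is no ∂_2, so H_1 = Z.

H_0 ≅ Z,  H_1 ≅ Z.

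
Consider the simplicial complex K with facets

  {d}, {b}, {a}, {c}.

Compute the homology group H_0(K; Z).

We work with the vertex ordering a < b < c < d. The simplices of K, each written with vertices in increasing order, are:

  0-simplices (4): a, b, c, d

Hence C_0 ≅ Z^4.

Now H_k = ker ∂_k / im ∂_{k+1}, so:

  H_0: rank C_0 − rank ∂_1 = 4 − 0 = 4, and there is no ∂_1, so H_0 = Z^4.

H_0 = Z^4.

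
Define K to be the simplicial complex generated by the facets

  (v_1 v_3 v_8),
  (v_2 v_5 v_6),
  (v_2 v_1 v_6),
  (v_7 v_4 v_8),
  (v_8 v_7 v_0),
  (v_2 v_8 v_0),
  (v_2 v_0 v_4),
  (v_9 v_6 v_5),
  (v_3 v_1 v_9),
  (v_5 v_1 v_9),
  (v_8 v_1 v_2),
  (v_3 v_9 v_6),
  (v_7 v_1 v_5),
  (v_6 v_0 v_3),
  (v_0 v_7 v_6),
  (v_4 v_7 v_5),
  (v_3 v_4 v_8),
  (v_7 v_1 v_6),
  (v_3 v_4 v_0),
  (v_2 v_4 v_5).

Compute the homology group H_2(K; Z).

H_2 = 0.

We work with the vertex ordering v_0 < v_1 < v_2 < v_3 < v_4 < v_5 < v_6 < v_7 < v_8 < v_9. The simplices of K, each written with vertices in increasing order, are:

  0-simplices (10): [v_0], [v_1], [v_2], [v_3], [v_4], [v_5], [v_6], [v_7], [v_8], [v_9]
  1-simplices (30): (30 of them)
  2-simplices (20): (20 of them)

Hence C_0 ≅ Z^10, C_1 ≅ Z^30, C_2 ≅ Z^20.

The boundary map ∂_1: C_1 → C_0 is given by ∂[p,q] = [q] − [p]. For instance
  ∂[v_0,v_2] = [v_2] − [v_0].
As a 10×30 matrix over Z this has rank 9, with invariant factors (1,1,1,1,1,1,1,1,1).

∂_2: C_2 → C_1 maps a triangle to the signed sum of its edges. For instance
  ∂[v_0,v_3,v_4] = [v_3,v_4] − [v_0,v_4] + [v_0,v_3],
  ∂[v_0,v_6,v_7] = [v_6,v_7] − [v_0,v_7] + [v_0,v_6].
The resulting 30×20 matrix has rank 20, and its Smith normal form has invariant factors (1,1,1,1,1,1,1,1,1,1,1,1,1,1,1,1,1,1,1,2).

Computing H_k = (kernel of ∂_k) / (image of ∂_{k+1}):

  H_2: rank ker ∂_2 − rank ∂_3 = (20 − 20) − 0 = 0, and there is no ∂_3, so H_2 ≅ 0.

(K is a triangulation of the Klein bottle.)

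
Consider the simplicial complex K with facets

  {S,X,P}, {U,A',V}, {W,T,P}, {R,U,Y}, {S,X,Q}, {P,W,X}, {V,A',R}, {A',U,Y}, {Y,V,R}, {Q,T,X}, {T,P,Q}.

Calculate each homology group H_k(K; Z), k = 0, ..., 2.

H_0 = Z^2,  H_1 = Z^2,  H_2 = 0.

We work with the vertex ordering P < Q < R < S < T < U < V < W < X < Y < A'. The simplices of K, each written with vertices in increasing order, are:

  0-simplices (11): [P], [Q], [R], [S], [T], [U], [V], [W], [X], [Y], [A']
  1-simplices (22): [P,Q], [P,S], [P,T], [P,W], [P,X], [Q,S], [Q,T], [Q,X], [R,U], [R,V], [R,Y], [R,A'], [S,X], [T,W], [T,X], [U,V], [U,Y], [U,A'], [V,Y], [V,A'], [W,X], [Y,A']
  2-simplices (11): [P,Q,T], [P,S,X], [P,T,W], [P,W,X], [Q,S,X], [Q,T,X], [R,U,Y], [R,V,Y], [R,V,A'], [U,V,A'], [U,Y,A']

so the chain groups are C_0 ≅ Z^11, C_1 ≅ Z^22, C_2 ≅ Z^11.

Boundary ∂_1: C_1 → C_0 maps an edge to its endpoints' difference, ∂[p,q] = q − p. For instance
  ∂[P,Q] = [Q] − [P].
The 11×22 boundary matrix has rank 9 and Smith normal form diag(1,1,1,1,1,1,1,1,1).

The boundary map ∂_2: C_2 → C_1 sends each 2-simplex [p,q,r] to [q,r] − [p,r] + [p,q]. For instance
  ∂[Q,S,X] = [S,X] − [Q,X] + [Q,S],
  ∂[P,Q,T] = [Q,T] − [P,T] + [P,Q].
As a 22×11 matrix over Z this has rank 11, with invariant factors (1,1,1,1,1,1,1,1,1,1,1).

Computing H_k = (kernel of ∂_k) / (image of ∂_{k+1}):

  H_0: rank C_0 − rank ∂_1 = 11 − 9 = 2, and the invariant factors of ∂_1 are all 1, so H_0 = Z^2.
  H_1: rank ker ∂_1 − rank ∂_2 = (22 − 9) − 11 = 2, and the invariant factors of ∂_2 are all 1, so H_1 = Z^2.
  H_2: rank ker ∂_2 − rank ∂_3 = (11 − 11) − 0 = 0, and there is no ∂_3, so H_2 = 0.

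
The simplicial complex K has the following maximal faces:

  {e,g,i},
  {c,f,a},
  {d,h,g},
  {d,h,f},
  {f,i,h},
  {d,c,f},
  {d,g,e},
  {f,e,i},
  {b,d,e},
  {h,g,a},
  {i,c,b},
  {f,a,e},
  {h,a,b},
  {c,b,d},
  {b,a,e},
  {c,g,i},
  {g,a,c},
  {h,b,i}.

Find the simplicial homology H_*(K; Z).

We work with the vertex ordering a < b < c < d < e < f < g < h < i. The simplices of K, each written with vertices in increasing order, are:

  0-simplices (9): a, b, c, d, e, f, g, h, i
  1-simplices (27): ab, ac, ae, af, ag, ah, bc, bd, be, bh, bi, cd, cf, cg, ci, de, df, dg, dh, ef, eg, ei, fh, fi, gh, gi, hi
  2-simplices (18): abe, abh, acf, acg, aef, agh, bcd, bci, bde, bhi, cdf, cgi, deg, dfh, dgh, efi, egi, fhi

so the chain groups are C_0 ≅ Z^9, C_1 ≅ Z^27, C_2 ≅ Z^18.

Boundary ∂_1: C_1 → C_0 maps an edge to its endpoints' difference, ∂[p,q] = q − p. For instance
  ∂ae = e − a.
This gives a 9×27 integer matrix of rank 8; reducing to Smith normal form yields diagonal entries (1,1,1,1,1,1,1,1).

∂_2: C_2 → C_1 sends each 2-simplex [p,q,r] to [q,r] − [p,r] + [p,q]. For instance
  ∂bcd = cd − bd + bc,
  ∂abh = bh − ah + ab.
As a 27×18 matrix over Z this has rank 17, with invariant factors (1,1,1,1,1,1,1,1,1,1,1,1,1,1,1,1,1).

Reading off H_k = ker ∂_k / im ∂_{k+1}:

  H_0: rank C_0 − rank ∂_1 = 9 − 8 = 1, and the invariant factors of ∂_1 are all 1, so H_0 = Z.
  H_1: rank ker ∂_1 − rank ∂_2 = (27 − 8) − 17 = 2, and the invariant factors of ∂_2 are all 1, so H_1 = Z^2.
  H_2: rank ker ∂_2 − rank ∂_3 = (18 − 17) − 0 = 1, and there is no ∂_3, so H_2 = Z.

As a check, the Euler characteristic is 9 − 27 + 18 = 0, which agrees with 1 − 2 + 1 = 0.
(K is a triangulation of the torus T^2.)

H_0 = Z,  H_1 = Z^2,  H_2 = Z.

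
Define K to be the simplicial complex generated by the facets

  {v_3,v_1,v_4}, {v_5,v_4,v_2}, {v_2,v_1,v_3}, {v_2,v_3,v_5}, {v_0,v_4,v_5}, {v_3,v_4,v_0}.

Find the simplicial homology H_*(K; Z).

H_0 = Z,  H_1 = Z,  H_2 = 0.

Order the vertices as v_0 < v_1 < v_2 < v_3 < v_4 < v_5. Listing each simplex with vertices in this order, K has dimension 2 with simplices:

  0-simplices (6): [v_0], [v_1], [v_2], [v_3], [v_4], [v_5]
  1-simplices (12): [v_0,v_3], [v_0,v_4], [v_0,v_5], [v_1,v_2], [v_1,v_3], [v_1,v_4], [v_2,v_3], [v_2,v_4], [v_2,v_5], [v_3,v_4], [v_3,v_5], [v_4,v_5]
  2-simplices (6): [v_0,v_3,v_4], [v_0,v_4,v_5], [v_1,v_2,v_3], [v_1,v_3,v_4], [v_2,v_3,v_5], [v_2,v_4,v_5]

giving chain groups C_0 ≅ Z^6, C_1 ≅ Z^12, C_2 ≅ Z^6.

The boundary map ∂_1: C_1 → C_0 maps an edge to its endpoints' difference, ∂[p,q] = q − p.
As a 6×12 matrix over Z this has rank 5, with invariant factors (1,1,1,1,1).

The boundary map ∂_2: C_2 → C_1 maps a triangle to the signed sum of its edges. For instance
  ∂[v_2,v_3,v_5] = [v_3,v_5] − [v_2,v_5] + [v_2,v_3],
  ∂[v_1,v_3,v_4] = [v_3,v_4] − [v_1,v_4] + [v_1,v_3].
As a 12×6 matrix over Z this has rank 6, with invariant factors (1,1,1,1,1,1).

From H_k ≅ ker(∂_k) / im(∂_{k+1}) we obtain:

  H_0: rank C_0 − rank ∂_1 = 6 − 5 = 1, and the invariant factors of ∂_1 are all 1, so H_0 = Z.
  H_1: rank ker ∂_1 − rank ∂_2 = (12 − 5) − 6 = 1, and the invariant factors of ∂_2 are all 1, so H_1 = Z.
  H_2: rank ker ∂_2 − rank ∂_3 = (6 − 6) − 0 = 0, and there is no ∂_3, so H_2 = 0.

As a check, the Euler characteristic is 6 − 12 + 6 = 0, which agrees with 1 − 1 + 0 = 0.
(K is a triangulation of the cylinder S^1 x I.)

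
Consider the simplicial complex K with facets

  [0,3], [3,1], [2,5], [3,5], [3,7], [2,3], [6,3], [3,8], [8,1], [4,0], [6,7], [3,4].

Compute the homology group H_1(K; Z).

H_1 ≅ Z^4.

K has 9 vertices, 12 edges.
rank ∂_1 = 8, rank ∂_2 = 0 ⇒ b_1 = 12 − 8 − 0 = 4. So H_1 ≅ Z^4.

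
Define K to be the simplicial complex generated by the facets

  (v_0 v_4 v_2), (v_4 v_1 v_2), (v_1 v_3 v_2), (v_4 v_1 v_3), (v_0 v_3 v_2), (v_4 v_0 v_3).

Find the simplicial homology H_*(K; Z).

K has 5 vertices, 9 edges, 6 triangles.
rank ∂_0 = 0, rank ∂_1 = 4 ⇒ b_0 = 5 − 0 − 4 = 1; all invariant factors of ∂_1 are 1 so no torsion. So H_0 = Z.
rank ∂_1 = 4, rank ∂_2 = 5 ⇒ b_1 = 9 − 4 − 5 = 0; all invariant factors of ∂_2 are 1 so no torsion. So H_1 = 0.
rank ∂_2 = 5, rank ∂_3 = 0 ⇒ b_2 = 6 − 5 − 0 = 1. So H_2 = Z.

H_0 = Z,  H_1 = 0,  H_2 = Z.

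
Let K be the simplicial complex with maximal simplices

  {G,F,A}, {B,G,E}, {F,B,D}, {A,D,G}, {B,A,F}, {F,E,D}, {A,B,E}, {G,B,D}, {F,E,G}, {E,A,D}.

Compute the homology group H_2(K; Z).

H_2 = 0.

We work with the vertex ordering A < B < D < E < F < G. The simplices of K, each written with vertices in increasing order, are:

  0-simplices (6): A, B, D, E, F, G
  1-simplices (15): AB, AD, AE, AF, AG, BD, BE, BF, BG, DE, DF, DG, EF, EG, FG
  2-simplices (10): ABE, ABF, ADE, ADG, AFG, BDF, BDG, BEG, DEF, EFG

giving chain groups C_0 ≅ Z^6, C_1 ≅ Z^15, C_2 ≅ Z^10.

Boundary ∂_1: C_1 → C_0 is given by ∂[p,q] = [q] − [p]. For instance
  ∂AF = F − A.
This gives a 6×15 integer matrix of rank 5; reducing to Smith normal form yields diagonal entries (1,1,1,1,1).

Boundary ∂_2: C_2 → C_1 sends each 2-simplex [p,q,r] to [q,r] − [p,r] + [p,q]. For instance
  ∂BDF = DF − BF + BD,
  ∂BDG = DG − BG + BD.
The resulting 15×10 matrix has rank 10, and its Smith normal form has invariant factors (1,1,1,1,1,1,1,1,1,2).

Computing H_k = (kernel of ∂_k) / (image of ∂_{k+1}):

  H_2: rank ker ∂_2 − rank ∂_3 = (10 − 10) − 0 = 0, and there is no ∂_3, so H_2 = 0.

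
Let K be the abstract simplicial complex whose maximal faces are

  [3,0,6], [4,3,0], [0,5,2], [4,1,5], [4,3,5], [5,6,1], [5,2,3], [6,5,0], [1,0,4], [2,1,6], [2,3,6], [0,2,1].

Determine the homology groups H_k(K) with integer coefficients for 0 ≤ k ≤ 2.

H_0 ≅ Z,  H_1 ≅ Z_2,  H_2 = 0.

Order the vertices as 0 < 1 < 2 < 3 < 4 < 5 < 6. Listing each simplex with vertices in this order, K has dimension 2 with simplices:

  0-simplices (7): [0], [1], [2], [3], [4], [5], [6]
  1-simplices (18): [0,1], [0,2], [0,3], [0,4], [0,5], [0,6], [1,2], [1,4], [1,5], [1,6], [2,3], [2,5], [2,6], [3,4], [3,5], [3,6], [4,5], [5,6]
  2-simplices (12): [0,1,2], [0,1,4], [0,2,5], [0,3,4], [0,3,6], [0,5,6], [1,2,6], [1,4,5], [1,5,6], [2,3,5], [2,3,6], [3,4,5]

giving chain groups C_0 ≅ Z^7, C_1 ≅ Z^18, C_2 ≅ Z^12.

Boundary ∂_1: C_1 → C_0 is given by ∂[p,q] = [q] − [p].
This gives a 7×18 integer matrix of rank 6; reducing to Smith normal form yields diagonal entries (1,1,1,1,1,1).

Boundary ∂_2: C_2 → C_1 maps a triangle to the signed sum of its edges. For instance
  ∂[2,3,6] = [3,6] − [2,6] + [2,3],
  ∂[0,5,6] = [5,6] − [0,6] + [0,5].
The 18×12 boundary matrix has rank 12 and Smith normal form diag(1,1,1,1,1,1,1,1,1,1,1,2).

Now H_k = ker ∂_k / im ∂_{k+1}, so:

  H_0: rank C_0 − rank ∂_1 = 7 − 6 = 1, and the invariant factors of ∂_1 are all 1, so H_0 = Z.
  H_1: rank ker ∂_1 − rank ∂_2 = (18 − 6) − 12 = 0, and ∂_2 has invariant factor 2 > 1, so H_1 = Z_2.
  H_2: rank ker ∂_2 − rank ∂_3 = (12 − 12) − 0 = 0, and there is no ∂_3, so H_2 = 0.

As a check, the Euler characteristic is 7 − 18 + 12 = 1, which agrees with 1 − 0 + 0 = 1.
(K is a triangulation of the real projective plane RP^2.)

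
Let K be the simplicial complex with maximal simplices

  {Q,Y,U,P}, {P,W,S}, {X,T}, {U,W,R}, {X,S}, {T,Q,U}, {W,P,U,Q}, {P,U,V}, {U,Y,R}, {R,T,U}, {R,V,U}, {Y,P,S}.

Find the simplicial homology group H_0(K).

H_0 ≅ Z.

We work with the vertex ordering P < Q < R < S < T < U < V < W < X < Y. The simplices of K, each written with vertices in increasing order, are:

  0-simplices (10): P, Q, R, S, T, U, V, W, X, Y
  1-simplices (23): PQ, PS, PU, PV, PW, PY, QT, QU, QW, QY, RT, RU, RV, RW, RY, SW, SX, SY, TU, TX, UV, UW, UY
  2-simplices (15): PQU, PQW, PQY, PSW, PSY, PUV, PUW, PUY, QTU, QUW, QUY, RTU, RUV, RUW, RUY
  3-simplices (2): PQUW, PQUY

Hence C_0 ≅ Z^10, C_1 ≅ Z^23, C_2 ≅ Z^15, C_3 ≅ Z^2.

The boundary map ∂_1: C_1 → C_0 sends each edge [p,q] (with p < q) to q − p.
As a 10×23 matrix over Z this has rank 9, with invariant factors (1,1,1,1,1,1,1,1,1).

The boundary map ∂_2: C_2 → C_1 acts by ∂[p,q,r] = [q,r] − [p,r] + [p,q]. For instance
  ∂QTU = TU − QU + QT,
  ∂QUY = UY − QY + QU.
This gives a 23×15 integer matrix of rank 13; reducing to Smith normal form yields diagonal entries (1,1,1,1,1,1,1,1,1,1,1,1,1).

∂_3: C_3 → C_2 sends each 3-simplex σ to the alternating sum Σ_i (−1)^i (σ with its i-th vertex removed). For instance
  ∂PQUW = QUW − PUW + PQW − PQU,
  ∂PQUY = QUY − PUY + PQY − PQU.
This gives a 15×2 integer matrix of rank 2; reducing to Smith normal form yields diagonal entries (1,1).

Reading off H_k = ker ∂_k / im ∂_{k+1}:

  H_0: rank C_0 − rank ∂_1 = 10 − 9 = 1, and the invariant factors of ∂_1 are all 1, so H_0 ≅ Z.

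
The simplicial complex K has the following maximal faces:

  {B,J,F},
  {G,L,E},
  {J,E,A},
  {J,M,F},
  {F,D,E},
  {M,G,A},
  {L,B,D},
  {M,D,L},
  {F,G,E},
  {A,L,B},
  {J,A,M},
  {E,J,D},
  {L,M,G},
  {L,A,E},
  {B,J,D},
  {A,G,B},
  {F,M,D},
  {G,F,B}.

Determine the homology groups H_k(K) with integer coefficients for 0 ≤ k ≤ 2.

K has 9 vertices, 27 edges, 18 triangles.
rank ∂_0 = 0, rank ∂_1 = 8 ⇒ b_0 = 9 − 0 − 8 = 1; all invariant factors of ∂_1 are 1 so no torsion. So H_0 ≅ Z.
rank ∂_1 = 8, rank ∂_2 = 18 ⇒ b_1 = 27 − 8 − 18 = 1; ∂_2 has invariant factor(s) [2] giving torsion. So H_1 ≅ Z ⊕ Z/2Z.
rank ∂_2 = 18, rank ∂_3 = 0 ⇒ b_2 = 18 − 18 − 0 = 0. So H_2 ≅ 0.

H_0 ≅ Z,  H_1 ≅ Z ⊕ Z/2Z,  H_2 = 0.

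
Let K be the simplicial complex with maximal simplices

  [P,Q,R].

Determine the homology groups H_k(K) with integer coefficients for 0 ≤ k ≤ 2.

H_0 ≅ Z,  H_1 = 0,  H_2 = 0.

K has 3 vertices, 3 edges, 1 triangle.
rank ∂_0 = 0, rank ∂_1 = 2 ⇒ b_0 = 3 − 0 − 2 = 1; all invariant factors of ∂_1 are 1 so no torsion. So H_0 = Z.
rank ∂_1 = 2, rank ∂_2 = 1 ⇒ b_1 = 3 − 2 − 1 = 0; all invariant factors of ∂_2 are 1 so no torsion. So H_1 = 0.
rank ∂_2 = 1, rank ∂_3 = 0 ⇒ b_2 = 1 − 1 − 0 = 0. So H_2 = 0.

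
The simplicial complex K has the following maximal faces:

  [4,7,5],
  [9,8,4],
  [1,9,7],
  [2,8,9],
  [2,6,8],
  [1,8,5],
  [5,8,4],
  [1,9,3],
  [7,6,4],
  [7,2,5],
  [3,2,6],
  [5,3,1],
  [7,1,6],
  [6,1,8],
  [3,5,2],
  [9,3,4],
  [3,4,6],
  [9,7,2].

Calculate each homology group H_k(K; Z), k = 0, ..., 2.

K has 9 vertices, 27 edges, 18 triangles.
rank ∂_0 = 0, rank ∂_1 = 8 ⇒ b_0 = 9 − 0 − 8 = 1; all invariant factors of ∂_1 are 1 so no torsion. So H_0 = Z.
rank ∂_1 = 8, rank ∂_2 = 17 ⇒ b_1 = 27 − 8 − 17 = 2; all invariant factors of ∂_2 are 1 so no torsion. So H_1 = Z^2.
rank ∂_2 = 17, rank ∂_3 = 0 ⇒ b_2 = 18 − 17 − 0 = 1. So H_2 = Z.

H_0 = Z,  H_1 = Z^2,  H_2 = Z.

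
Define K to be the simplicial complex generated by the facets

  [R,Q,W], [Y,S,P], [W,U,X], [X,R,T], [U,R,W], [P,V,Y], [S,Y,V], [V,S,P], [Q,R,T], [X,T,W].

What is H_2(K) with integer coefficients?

H_2 ≅ Z.

Fix the vertex order P < Q < R < S < T < U < V < W < X < Y and write every simplex with vertices in increasing order. Then dim K = 2 and the simplices of K are:

  0-simplices (10): P, Q, R, S, T, U, V, W, X, Y
  1-simplices (18): PS, PV, PY, QR, QT, QW, RT, RU, RW, RX, SV, SY, TW, TX, UW, UX, VY, WX
  2-simplices (10): PSV, PSY, PVY, QRT, QRW, RTX, RUW, SVY, TWX, UWX

so the chain groups are C_0 ≅ Z^10, C_1 ≅ Z^18, C_2 ≅ Z^10.

∂_1: C_1 → C_0 maps an edge to its endpoints' difference, ∂[p,q] = q − p.
The 10×18 boundary matrix has rank 8 and Smith normal form diag(1,1,1,1,1,1,1,1).

Boundary ∂_2: C_2 → C_1 maps a triangle to the signed sum of its edges. For instance
  ∂TWX = WX − TX + TW,
  ∂RUW = UW − RW + RU.
This gives a 18×10 integer matrix of rank 9; reducing to Smith normal form yields diagonal entries (1,1,1,1,1,1,1,1,1).

Reading off H_k = ker ∂_k / im ∂_{k+1}:

  H_2: rank ker ∂_2 − rank ∂_3 = (10 − 9) − 0 = 1, and there is no ∂_3, so H_2 ≅ Z.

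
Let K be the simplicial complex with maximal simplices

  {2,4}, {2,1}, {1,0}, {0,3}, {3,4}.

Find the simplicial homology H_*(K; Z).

Order the vertices as 0 < 1 < 2 < 3 < 4. Listing each simplex with vertices in this order, K has dimension 1 with simplices:

  0-simplices (5): [0], [1], [2], [3], [4]
  1-simplices (5): [0,1], [0,3], [1,2], [2,4], [3,4]

so the chain groups are C_0 ≅ Z^5, C_1 ≅ Z^5.

Boundary ∂_1: C_1 → C_0 is given by ∂[p,q] = [q] − [p]. For instance
  ∂[2,4] = [4] − [2].
The resulting 5×5 matrix has rank 4, and its Smith normal form has invariant factors (1,1,1,1).

Computing H_k = (kernel of ∂_k) / (image of ∂_{k+1}):

  H_0: rank C_0 − rank ∂_1 = 5 − 4 = 1, and the invariant factors of ∂_1 are all 1, so H_0 ≅ Z.
  H_1: rank ker ∂_1 − rank ∂_2 = (5 − 4) − 0 = 1, and there is no ∂_2, so H_1 ≅ Z.

H_0 ≅ Z,  H_1 ≅ Z.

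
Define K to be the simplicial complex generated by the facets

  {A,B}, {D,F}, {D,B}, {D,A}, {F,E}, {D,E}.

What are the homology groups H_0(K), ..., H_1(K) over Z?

H_0 = Z,  H_1 = Z^2.

Order the vertices as A < B < D < E < F. Listing each simplex with vertices in this order, K has dimension 1 with simplices:

  0-simplices (5): A, B, D, E, F
  1-simplices (6): AB, AD, BD, DE, DF, EF

so the chain groups are C_0 ≅ Z^5, C_1 ≅ Z^6.

∂_1: C_1 → C_0 is given by ∂[p,q] = [q] − [p].
This gives a 5×6 integer matrix of rank 4; reducing to Smith normal form yields diagonal entries (1,1,1,1).

Computing H_k = (kernel of ∂_k) / (image of ∂_{k+1}):

  H_0: rank C_0 − rank ∂_1 = 5 − 4 = 1, and the invariant factors of ∂_1 are all 1, so H_0 ≅ Z.
  H_1: rank ker ∂_1 − rank ∂_2 = (6 − 4) − 0 = 2, and there is no ∂_2, so H_1 ≅ Z^2.

As a check, the Euler characteristic is 5 − 6 = -1, which agrees with 1 − 2 = -1.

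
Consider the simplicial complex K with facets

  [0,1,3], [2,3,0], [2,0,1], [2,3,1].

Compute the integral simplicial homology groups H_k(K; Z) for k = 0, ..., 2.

Fix the vertex order 0 < 1 < 2 < 3 and write every simplex with vertices in increasing order. Then dim K = 2 and the simplices of K are:

  0-simplices (4): [0], [1], [2], [3]
  1-simplices (6): [0,1], [0,2], [0,3], [1,2], [1,3], [2,3]
  2-simplices (4): [0,1,2], [0,1,3], [0,2,3], [1,2,3]

Hence C_0 ≅ Z^4, C_1 ≅ Z^6, C_2 ≅ Z^4.

∂_1: C_1 → C_0 sends each edge [p,q] (with p < q) to q − p. For instance
  ∂[1,2] = [2] − [1].
The 4×6 boundary matrix has rank 3 and Smith normal form diag(1,1,1).

∂_2: C_2 → C_1 acts by ∂[p,q,r] = [q,r] − [p,r] + [p,q]. For instance
  ∂[0,1,3] = [1,3] − [0,3] + [0,1],
  ∂[0,2,3] = [2,3] − [0,3] + [0,2].
The resulting 6×4 matrix has rank 3, and its Smith normal form has invariant factors (1,1,1).

Now H_k = ker ∂_k / im ∂_{k+1}, so:

  H_0: rank C_0 − rank ∂_1 = 4 − 3 = 1, and the invariant factors of ∂_1 are all 1, so H_0 ≅ Z.
  H_1: rank ker ∂_1 − rank ∂_2 = (6 − 3) − 3 = 0, and the invariant factors of ∂_2 are all 1, so H_1 ≅ 0.
  H_2: rank ker ∂_2 − rank ∂_3 = (4 − 3) − 0 = 1, and there is no ∂_3, so H_2 ≅ Z.

H_0 = Z,  H_1 = 0,  H_2 = Z.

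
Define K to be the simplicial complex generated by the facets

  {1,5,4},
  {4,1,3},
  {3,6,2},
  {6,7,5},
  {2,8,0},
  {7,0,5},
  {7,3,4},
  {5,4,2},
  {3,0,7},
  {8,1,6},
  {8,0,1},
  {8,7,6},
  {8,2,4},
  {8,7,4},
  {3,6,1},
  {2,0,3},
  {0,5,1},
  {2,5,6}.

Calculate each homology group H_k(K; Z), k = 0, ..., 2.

H_0 ≅ Z,  H_1 ≅ Z^2,  H_2 ≅ Z.

Fix the vertex order 0 < 1 < 2 < 3 < 4 < 5 < 6 < 7 < 8 and write every simplex with vertices in increasing order. Then dim K = 2 and the simplices of K are:

  0-simplices (9): [0], [1], [2], [3], [4], [5], [6], [7], [8]
  1-simplices (27): (27 of them)
  2-simplices (18): [0,1,5], [0,1,8], [0,2,3], [0,2,8], [0,3,7], [0,5,7], [1,3,4], [1,3,6], [1,4,5], [1,6,8], [2,3,6], [2,4,5], [2,4,8], [2,5,6], [3,4,7], [4,7,8], [5,6,7], [6,7,8]

Hence C_0 ≅ Z^9, C_1 ≅ Z^27, C_2 ≅ Z^18.

Boundary ∂_1: C_1 → C_0 maps an edge to its endpoints' difference, ∂[p,q] = q − p.
This gives a 9×27 integer matrix of rank 8; reducing to Smith normal form yields diagonal entries (1,1,1,1,1,1,1,1).

Boundary ∂_2: C_2 → C_1 sends each 2-simplex [p,q,r] to [q,r] − [p,r] + [p,q]. For instance
  ∂[0,2,3] = [2,3] − [0,3] + [0,2],
  ∂[2,4,8] = [4,8] − [2,8] + [2,4].
The 27×18 boundary matrix has rank 17 and Smith normal form diag(1,1,1,1,1,1,1,1,1,1,1,1,1,1,1,1,1).

From H_k ≅ ker(∂_k) / im(∂_{k+1}) we obtain:

  H_0: rank C_0 − rank ∂_1 = 9 − 8 = 1, and the invariant factors of ∂_1 are all 1, so H_0 = Z.
  H_1: rank ker ∂_1 − rank ∂_2 = (27 − 8) − 17 = 2, and the invariant factors of ∂_2 are all 1, so H_1 = Z^2.
  H_2: rank ker ∂_2 − rank ∂_3 = (18 − 17) − 0 = 1, and there is no ∂_3, so H_2 = Z.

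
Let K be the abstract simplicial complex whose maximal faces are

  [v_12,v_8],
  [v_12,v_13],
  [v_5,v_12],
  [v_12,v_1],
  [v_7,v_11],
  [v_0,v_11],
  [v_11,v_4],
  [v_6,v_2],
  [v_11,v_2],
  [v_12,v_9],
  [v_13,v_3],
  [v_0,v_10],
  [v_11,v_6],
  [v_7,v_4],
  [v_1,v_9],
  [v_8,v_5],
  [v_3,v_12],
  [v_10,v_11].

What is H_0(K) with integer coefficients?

H_0 = Z^2.

K has 14 vertices, 18 edges.
rank ∂_0 = 0, rank ∂_1 = 12 ⇒ b_0 = 14 − 0 − 12 = 2; all invariant factors of ∂_1 are 1 so no torsion. So H_0 = Z^2.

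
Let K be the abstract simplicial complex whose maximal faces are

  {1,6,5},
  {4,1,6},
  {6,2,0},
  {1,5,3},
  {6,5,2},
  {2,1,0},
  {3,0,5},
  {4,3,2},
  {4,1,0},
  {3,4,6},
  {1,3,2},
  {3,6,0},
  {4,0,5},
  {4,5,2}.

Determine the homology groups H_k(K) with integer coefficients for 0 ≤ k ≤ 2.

H_0 ≅ Z,  H_1 ≅ Z^2,  H_2 ≅ Z.

Order the vertices as 0 < 1 < 2 < 3 < 4 < 5 < 6. Listing each simplex with vertices in this order, K has dimension 2 with simplices:

  0-simplices (7): [0], [1], [2], [3], [4], [5], [6]
  1-simplices (21): [0,1], [0,2], [0,3], [0,4], [0,5], [0,6], [1,2], [1,3], [1,4], [1,5], [1,6], [2,3], [2,4], [2,5], [2,6], [3,4], [3,5], [3,6], [4,5], [4,6], [5,6]
  2-simplices (14): [0,1,2], [0,1,4], [0,2,6], [0,3,5], [0,3,6], [0,4,5], [1,2,3], [1,3,5], [1,4,6], [1,5,6], [2,3,4], [2,4,5], [2,5,6], [3,4,6]

so the chain groups are C_0 ≅ Z^7, C_1 ≅ Z^21, C_2 ≅ Z^14.

The boundary map ∂_1: C_1 → C_0 is given by ∂[p,q] = [q] − [p]. For instance
  ∂[1,6] = [6] − [1].
The resulting 7×21 matrix has rank 6, and its Smith normal form has invariant factors (1,1,1,1,1,1).

Boundary ∂_2: C_2 → C_1 acts by ∂[p,q,r] = [q,r] − [p,r] + [p,q]. For instance
  ∂[1,3,5] = [3,5] − [1,5] + [1,3],
  ∂[0,4,5] = [4,5] − [0,5] + [0,4].
This gives a 21×14 integer matrix of rank 13; reducing to Smith normal form yields diagonal entries (1,1,1,1,1,1,1,1,1,1,1,1,1).

From H_k ≅ ker(∂_k) / im(∂_{k+1}) we obtain:

  H_0: rank C_0 − rank ∂_1 = 7 − 6 = 1, and the invariant factors of ∂_1 are all 1, so H_0 = Z.
  H_1: rank ker ∂_1 − rank ∂_2 = (21 − 6) − 13 = 2, and the invariant factors of ∂_2 are all 1, so H_1 = Z^2.
  H_2: rank ker ∂_2 − rank ∂_3 = (14 − 13) − 0 = 1, and there is no ∂_3, so H_2 = Z.

As a check, the Euler characteristic is 7 − 21 + 14 = 0, which agrees with 1 − 2 + 1 = 0.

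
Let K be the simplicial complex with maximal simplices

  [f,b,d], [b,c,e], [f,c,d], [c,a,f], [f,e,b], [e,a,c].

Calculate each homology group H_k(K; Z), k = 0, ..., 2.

H_0 = Z,  H_1 = Z,  H_2 = 0.

Take the total order a < b < c < d < e < f on the vertex set. Then K (dimension 2) consists of the simplices:

  0-simplices (6): a, b, c, d, e, f
  1-simplices (12): ac, ae, af, bc, bd, be, bf, cd, ce, cf, df, ef
  2-simplices (6): ace, acf, bce, bdf, bef, cdf

Hence C_0 ≅ Z^6, C_1 ≅ Z^12, C_2 ≅ Z^6.

The boundary map ∂_1: C_1 → C_0 is given by ∂[p,q] = [q] − [p].
This gives a 6×12 integer matrix of rank 5; reducing to Smith normal form yields diagonal entries (1,1,1,1,1).

Boundary ∂_2: C_2 → C_1 sends each 2-simplex [p,q,r] to [q,r] − [p,r] + [p,q]. For instance
  ∂bce = ce − be + bc,
  ∂ace = ce − ae + ac.
The resulting 12×6 matrix has rank 6, and its Smith normal form has invariant factors (1,1,1,1,1,1).

Now H_k = ker ∂_k / im ∂_{k+1}, so:

  H_0: rank C_0 − rank ∂_1 = 6 − 5 = 1, and the invariant factors of ∂_1 are all 1, so H_0 ≅ Z.
  H_1: rank ker ∂_1 − rank ∂_2 = (12 − 5) − 6 = 1, and the invariant factors of ∂_2 are all 1, so H_1 ≅ Z.
  H_2: rank ker ∂_2 − rank ∂_3 = (6 − 6) − 0 = 0, and there is no ∂_3, so H_2 ≅ 0.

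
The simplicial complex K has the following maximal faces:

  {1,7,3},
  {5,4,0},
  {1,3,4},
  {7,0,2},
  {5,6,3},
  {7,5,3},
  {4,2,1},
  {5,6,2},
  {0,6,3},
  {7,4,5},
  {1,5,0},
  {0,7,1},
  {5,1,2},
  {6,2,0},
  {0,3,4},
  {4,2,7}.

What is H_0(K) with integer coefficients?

Fix the vertex order 0 < 1 < 2 < 3 < 4 < 5 < 6 < 7 and write every simplex with vertices in increasing order. Then dim K = 2 and the simplices of K are:

  0-simplices (8): [0], [1], [2], [3], [4], [5], [6], [7]
  1-simplices (24): (24 of them)
  2-simplices (16): [0,1,5], [0,1,7], [0,2,6], [0,2,7], [0,3,4], [0,3,6], [0,4,5], [1,2,4], [1,2,5], [1,3,4], [1,3,7], [2,4,7], [2,5,6], [3,5,6], [3,5,7], [4,5,7]

Hence C_0 ≅ Z^8, C_1 ≅ Z^24, C_2 ≅ Z^16.

∂_1: C_1 → C_0 is given by ∂[p,q] = [q] − [p].
The 8×24 boundary matrix has rank 7 and Smith normal form diag(1,1,1,1,1,1,1).

∂_2: C_2 → C_1 maps a triangle to the signed sum of its edges. For instance
  ∂[0,3,6] = [3,6] − [0,6] + [0,3],
  ∂[2,5,6] = [5,6] − [2,6] + [2,5].
This gives a 24×16 integer matrix of rank 15; reducing to Smith normal form yields diagonal entries (1,1,1,1,1,1,1,1,1,1,1,1,1,1,1).

From H_k ≅ ker(∂_k) / im(∂_{k+1}) we obtain:

  H_0: rank C_0 − rank ∂_1 = 8 − 7 = 1, and the invariant factors of ∂_1 are all 1, so H_0 ≅ Z.

(K is a triangulation of the torus T^2.)

H_0 = Z.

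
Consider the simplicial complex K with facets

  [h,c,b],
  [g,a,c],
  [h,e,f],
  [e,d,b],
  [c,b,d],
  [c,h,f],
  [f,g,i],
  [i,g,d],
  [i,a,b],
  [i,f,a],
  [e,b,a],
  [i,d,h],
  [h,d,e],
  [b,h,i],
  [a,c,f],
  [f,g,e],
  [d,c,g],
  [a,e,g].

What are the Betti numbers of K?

Order the vertices as a < b < c < d < e < f < g < h < i. Listing each simplex with vertices in this order, K has dimension 2 with simplices:

  0-simplices (9): a, b, c, d, e, f, g, h, i
  1-simplices (27): ab, ac, ae, af, ag, ai, bc, bd, be, bh, bi, cd, cf, cg, ch, de, dg, dh, di, ef, eg, eh, fg, fh, fi, gi, hi
  2-simplices (18): abe, abi, acf, acg, aeg, afi, bcd, bch, bde, bhi, cdg, cfh, deh, dgi, dhi, efg, efh, fgi

giving chain groups C_0 ≅ Z^9, C_1 ≅ Z^27, C_2 ≅ Z^18.

The boundary map ∂_1: C_1 → C_0 is given by ∂[p,q] = [q] − [p].
The 9×27 boundary matrix has rank 8 and Smith normal form diag(1,1,1,1,1,1,1,1).

Boundary ∂_2: C_2 → C_1 acts by ∂[p,q,r] = [q,r] − [p,r] + [p,q]. For instance
  ∂fgi = gi − fi + fg,
  ∂afi = fi − ai + af.
The resulting 27×18 matrix has rank 18, and its Smith normal form has invariant factors (1,1,1,1,1,1,1,1,1,1,1,1,1,1,1,1,1,2).

Computing H_k = (kernel of ∂_k) / (image of ∂_{k+1}):

  H_0: rank C_0 − rank ∂_1 = 9 − 8 = 1, and the invariant factors of ∂_1 are all 1, so H_0 = Z.
  H_1: rank ker ∂_1 − rank ∂_2 = (27 − 8) − 18 = 1, and ∂_2 has invariant factor 2 > 1, so H_1 = Z ⊕ Z_2.
  H_2: rank ker ∂_2 − rank ∂_3 = (18 − 18) − 0 = 0, and there is no ∂_3, so H_2 = 0.

As a check, the Euler characteristic is 9 − 27 + 18 = 0, which agrees with 1 − 1 + 0 = 0.

Hence the Betti numbers are b_0 = 1, b_1 = 1, b_2 = 0.

b_0 = 1, b_1 = 1, b_2 = 0.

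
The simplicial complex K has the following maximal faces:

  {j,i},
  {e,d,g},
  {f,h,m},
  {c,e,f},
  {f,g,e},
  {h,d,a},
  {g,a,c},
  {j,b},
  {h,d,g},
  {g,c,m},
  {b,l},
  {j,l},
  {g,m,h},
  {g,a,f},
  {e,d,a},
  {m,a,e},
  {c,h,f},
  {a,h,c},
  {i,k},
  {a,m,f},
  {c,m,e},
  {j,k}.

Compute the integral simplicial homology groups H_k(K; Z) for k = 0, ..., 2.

K has 13 vertices, 30 edges, 16 triangles.
rank ∂_0 = 0, rank ∂_1 = 11 ⇒ b_0 = 13 − 0 − 11 = 2; all invariant factors of ∂_1 are 1 so no torsion. So H_0 ≅ Z^2.
rank ∂_1 = 11, rank ∂_2 = 15 ⇒ b_1 = 30 − 11 − 15 = 4; all invariant factors of ∂_2 are 1 so no torsion. So H_1 ≅ Z^4.
rank ∂_2 = 15, rank ∂_3 = 0 ⇒ b_2 = 16 − 15 − 0 = 1. So H_2 ≅ Z.

H_0 = Z^2,  H_1 = Z^4,  H_2 = Z.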